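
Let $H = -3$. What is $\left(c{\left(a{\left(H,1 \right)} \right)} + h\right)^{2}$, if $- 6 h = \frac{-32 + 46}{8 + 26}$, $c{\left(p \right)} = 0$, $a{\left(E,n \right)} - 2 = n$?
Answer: $\frac{49}{10404} \approx 0.0047097$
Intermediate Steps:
$a{\left(E,n \right)} = 2 + n$
$h = - \frac{7}{102}$ ($h = - \frac{\left(-32 + 46\right) \frac{1}{8 + 26}}{6} = - \frac{14 \cdot \frac{1}{34}}{6} = \left(- \frac{1}{6}\right) \frac{7}{17} = - \frac{7}{102} \approx -0.068627$)
$\left(c{\left(a{\left(H,1 \right)} \right)} + h\right)^{2} = \left(0 - \frac{7}{102}\right)^{2} = \left(- \frac{7}{102}\right)^{2} = \frac{49}{10404}$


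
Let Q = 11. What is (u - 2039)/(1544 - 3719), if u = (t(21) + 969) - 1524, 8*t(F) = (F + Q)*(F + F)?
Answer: 2426/2175 ≈ 1.1154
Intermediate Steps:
t(F) = F*(11 + F)/4 (t(F) = ((F + 11)*(F + F))/8 = ((11 + F)*(2*F))/8 = (2*F*(11 + F))/8 = F*(11 + F)/4)
u = -387 (u = ((¼)*21*(11 + 21) + 969) - 1524 = ((¼)*21*32 + 969) - 1524 = (168 + 969) - 1524 = 1137 - 1524 = -387)
(u - 2039)/(1544 - 3719) = (-387 - 2039)/(1544 - 3719) = -2426/(-2175) = -2426*(-1/2175) = 2426/2175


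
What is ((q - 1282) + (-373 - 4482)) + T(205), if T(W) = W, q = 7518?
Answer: 1586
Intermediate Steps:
((q - 1282) + (-373 - 4482)) + T(205) = ((7518 - 1282) + (-373 - 4482)) + 205 = (6236 - 4855) + 205 = 1381 + 205 = 1586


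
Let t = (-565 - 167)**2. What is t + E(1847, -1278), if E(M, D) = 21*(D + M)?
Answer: 547773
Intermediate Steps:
E(M, D) = 21*D + 21*M
t = 535824 (t = (-732)**2 = 535824)
t + E(1847, -1278) = 535824 + (21*(-1278) + 21*1847) = 535824 + (-26838 + 38787) = 535824 + 11949 = 547773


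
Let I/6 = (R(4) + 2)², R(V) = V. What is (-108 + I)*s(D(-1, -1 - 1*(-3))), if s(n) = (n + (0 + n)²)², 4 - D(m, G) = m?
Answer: 97200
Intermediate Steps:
D(m, G) = 4 - m
s(n) = (n + n²)²
I = 216 (I = 6*(4 + 2)² = 6*6² = 6*36 = 216)
(-108 + I)*s(D(-1, -1 - 1*(-3))) = (-108 + 216)*((4 - 1*(-1))²*(1 + (4 - 1*(-1)))²) = 108*((4 + 1)²*(1 + (4 + 1))²) = 108*(5²*(1 + 5)²) = 108*(25*6²) = 108*(25*36) = 108*900 = 97200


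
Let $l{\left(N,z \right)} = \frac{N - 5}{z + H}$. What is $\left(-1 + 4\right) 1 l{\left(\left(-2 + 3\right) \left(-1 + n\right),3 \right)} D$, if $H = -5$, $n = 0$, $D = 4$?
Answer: $36$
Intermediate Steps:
$l{\left(N,z \right)} = \frac{-5 + N}{-5 + z}$ ($l{\left(N,z \right)} = \frac{N - 5}{z - 5} = \frac{-5 + N}{-5 + z}$)
$\left(-1 + 4\right) 1 l{\left(\left(-2 + 3\right) \left(-1 + n\right),3 \right)} D = \left(-1 + 4\right) 1 \frac{-5 + \left(-2 + 3\right) \left(-1 + 0\right)}{-5 + 3} \cdot 4 = 3 \cdot 1 \frac{-5 + 1 \left(-1\right)}{-2} \cdot 4 = 3 - \frac{-5 - 1}{2} \cdot 4 = 3 \left(- \frac{1}{2}\right) \left(-6\right) 4 = 3 \cdot 3 \cdot 4 = 3 \cdot 12 = 36$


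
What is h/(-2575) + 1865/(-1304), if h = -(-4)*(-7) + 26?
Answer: -4799767/3357800 ≈ -1.4294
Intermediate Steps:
h = -2 (h = -4*7 + 26 = -28 + 26 = -2)
h/(-2575) + 1865/(-1304) = -2/(-2575) + 1865/(-1304) = -2*(-1/2575) + 1865*(-1/1304) = 2/2575 - 1865/1304 = -4799767/3357800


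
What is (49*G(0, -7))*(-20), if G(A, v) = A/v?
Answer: 0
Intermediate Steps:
(49*G(0, -7))*(-20) = (49*(0/(-7)))*(-20) = (49*(0*(-⅐)))*(-20) = (49*0)*(-20) = 0*(-20) = 0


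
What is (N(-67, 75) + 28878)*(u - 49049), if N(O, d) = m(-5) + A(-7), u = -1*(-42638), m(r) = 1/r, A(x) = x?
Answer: -925453494/5 ≈ -1.8509e+8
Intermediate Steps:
m(r) = 1/r
u = 42638
N(O, d) = -36/5 (N(O, d) = 1/(-5) - 7 = -1/5 - 7 = -36/5)
(N(-67, 75) + 28878)*(u - 49049) = (-36/5 + 28878)*(42638 - 49049) = (144354/5)*(-6411) = -925453494/5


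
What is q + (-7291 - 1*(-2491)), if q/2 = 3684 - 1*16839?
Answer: -31110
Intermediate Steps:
q = -26310 (q = 2*(3684 - 1*16839) = 2*(3684 - 16839) = 2*(-13155) = -26310)
q + (-7291 - 1*(-2491)) = -26310 + (-7291 - 1*(-2491)) = -26310 + (-7291 + 2491) = -26310 - 4800 = -31110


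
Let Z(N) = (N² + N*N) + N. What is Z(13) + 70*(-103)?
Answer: -6859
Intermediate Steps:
Z(N) = N + 2*N² (Z(N) = (N² + N²) + N = 2*N² + N = N + 2*N²)
Z(13) + 70*(-103) = 13*(1 + 2*13) + 70*(-103) = 13*(1 + 26) - 7210 = 13*27 - 7210 = 351 - 7210 = -6859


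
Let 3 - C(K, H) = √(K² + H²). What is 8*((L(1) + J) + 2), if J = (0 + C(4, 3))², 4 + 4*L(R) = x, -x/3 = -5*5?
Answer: 190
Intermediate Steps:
C(K, H) = 3 - √(H² + K²) (C(K, H) = 3 - √(K² + H²) = 3 - √(H² + K²))
x = 75 (x = -(-15)*5 = -3*(-25) = 75)
L(R) = 71/4 (L(R) = -1 + (¼)*75 = -1 + 75/4 = 71/4)
J = 4 (J = (0 + (3 - √(3² + 4²)))² = (0 + (3 - √(9 + 16)))² = (0 + (3 - √25))² = (0 + (3 - 1*5))² = (0 + (3 - 5))² = (0 - 2)² = (-2)² = 4)
8*((L(1) + J) + 2) = 8*((71/4 + 4) + 2) = 8*(87/4 + 2) = 8*(95/4) = 190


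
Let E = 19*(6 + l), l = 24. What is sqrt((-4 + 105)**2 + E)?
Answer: sqrt(10771) ≈ 103.78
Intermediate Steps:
E = 570 (E = 19*(6 + 24) = 19*30 = 570)
sqrt((-4 + 105)**2 + E) = sqrt((-4 + 105)**2 + 570) = sqrt(101**2 + 570) = sqrt(10201 + 570) = sqrt(10771)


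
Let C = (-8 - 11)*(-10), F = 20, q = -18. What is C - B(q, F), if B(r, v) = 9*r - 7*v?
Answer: 492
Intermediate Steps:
B(r, v) = -7*v + 9*r
C = 190 (C = -19*(-10) = 190)
C - B(q, F) = 190 - (-7*20 + 9*(-18)) = 190 - (-140 - 162) = 190 - 1*(-302) = 190 + 302 = 492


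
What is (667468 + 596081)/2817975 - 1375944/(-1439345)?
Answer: 379737248587/270402548425 ≈ 1.4043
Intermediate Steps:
(667468 + 596081)/2817975 - 1375944/(-1439345) = 1263549*(1/2817975) - 1375944*(-1/1439345) = 421183/939325 + 1375944/1439345 = 379737248587/270402548425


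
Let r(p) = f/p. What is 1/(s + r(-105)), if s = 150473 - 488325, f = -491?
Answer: -105/35473969 ≈ -2.9599e-6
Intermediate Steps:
r(p) = -491/p
s = -337852
1/(s + r(-105)) = 1/(-337852 - 491/(-105)) = 1/(-337852 - 491*(-1/105)) = 1/(-337852 + 491/105) = 1/(-35473969/105) = -105/35473969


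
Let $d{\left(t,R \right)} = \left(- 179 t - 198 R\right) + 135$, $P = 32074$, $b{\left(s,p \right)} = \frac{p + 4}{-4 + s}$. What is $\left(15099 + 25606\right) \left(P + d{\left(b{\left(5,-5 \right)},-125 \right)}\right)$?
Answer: $2325802290$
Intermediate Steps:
$b{\left(s,p \right)} = \frac{4 + p}{-4 + s}$
$d{\left(t,R \right)} = 135 - 198 R - 179 t$ ($d{\left(t,R \right)} = \left(- 198 R - 179 t\right) + 135 = 135 - 198 R - 179 t$)
$\left(15099 + 25606\right) \left(P + d{\left(b{\left(5,-5 \right)},-125 \right)}\right) = \left(15099 + 25606\right) \left(32074 - \left(-24885 + \frac{179 \left(4 - 5\right)}{-4 + 5}\right)\right) = 40705 \left(32074 + \left(135 + 24750 - 179 \cdot 1^{-1} \left(-1\right)\right)\right) = 40705 \left(32074 + \left(135 + 24750 - 179 \cdot 1 \left(-1\right)\right)\right) = 40705 \left(32074 + \left(135 + 24750 - -179\right)\right) = 40705 \left(32074 + \left(135 + 24750 + 179\right)\right) = 40705 \left(32074 + 25064\right) = 40705 \cdot 57138 = 2325802290$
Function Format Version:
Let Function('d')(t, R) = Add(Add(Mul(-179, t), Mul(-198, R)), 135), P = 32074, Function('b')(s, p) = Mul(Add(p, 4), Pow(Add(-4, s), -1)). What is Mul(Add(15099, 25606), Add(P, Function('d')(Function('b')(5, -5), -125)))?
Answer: 2325802290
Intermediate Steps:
Function('b')(s, p) = Mul(Pow(Add(-4, s), -1), Add(4, p)) (Function('b')(s, p) = Mul(Add(4, p), Pow(Add(-4, s), -1)) = Mul(Pow(Add(-4, s), -1), Add(4, p)))
Function('d')(t, R) = Add(135, Mul(-198, R), Mul(-179, t)) (Function('d')(t, R) = Add(Add(Mul(-198, R), Mul(-179, t)), 135) = Add(135, Mul(-198, R), Mul(-179, t)))
Mul(Add(15099, 25606), Add(P, Function('d')(Function('b')(5, -5), -125))) = Mul(Add(15099, 25606), Add(32074, Add(135, Mul(-198, -125), Mul(-179, Mul(Pow(Add(-4, 5), -1), Add(4, -5)))))) = Mul(40705, Add(32074, Add(135, 24750, Mul(-179, Mul(Pow(1, -1), -1))))) = Mul(40705, Add(32074, Add(135, 24750, Mul(-179, Mul(1, -1))))) = Mul(40705, Add(32074, Add(135, 24750, Mul(-179, -1)))) = Mul(40705, Add(32074, Add(135, 24750, 179))) = Mul(40705, Add(32074, 25064)) = Mul(40705, 57138) = 2325802290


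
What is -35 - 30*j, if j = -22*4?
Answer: 2605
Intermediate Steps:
j = -88
-35 - 30*j = -35 - 30*(-88) = -35 + 2640 = 2605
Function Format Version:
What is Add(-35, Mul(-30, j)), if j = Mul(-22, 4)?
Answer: 2605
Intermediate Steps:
j = -88
Add(-35, Mul(-30, j)) = Add(-35, Mul(-30, -88)) = Add(-35, 2640) = 2605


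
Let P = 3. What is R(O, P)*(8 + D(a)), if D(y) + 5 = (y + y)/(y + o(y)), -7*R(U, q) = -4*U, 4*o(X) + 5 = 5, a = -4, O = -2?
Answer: -40/7 ≈ -5.7143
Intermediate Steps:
o(X) = 0 (o(X) = -5/4 + (1/4)*5 = -5/4 + 5/4 = 0)
R(U, q) = 4*U/7 (R(U, q) = -(-4)*U/7 = 4*U/7)
D(y) = -3 (D(y) = -5 + (y + y)/(y + 0) = -5 + (2*y)/y = -5 + 2 = -3)
R(O, P)*(8 + D(a)) = ((4/7)*(-2))*(8 - 3) = -8/7*5 = -40/7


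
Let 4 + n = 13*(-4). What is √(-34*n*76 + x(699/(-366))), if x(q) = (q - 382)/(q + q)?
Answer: √31445167866/466 ≈ 380.53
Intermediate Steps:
n = -56 (n = -4 + 13*(-4) = -4 - 52 = -56)
x(q) = (-382 + q)/(2*q) (x(q) = (-382 + q)/((2*q)) = (-382 + q)*(1/(2*q)) = (-382 + q)/(2*q))
√(-34*n*76 + x(699/(-366))) = √(-34*(-56)*76 + (-382 + 699/(-366))/(2*((699/(-366))))) = √(1904*76 + (-382 + 699*(-1/366))/(2*((699*(-1/366))))) = √(144704 + (-382 - 233/122)/(2*(-233/122))) = √(144704 + (½)*(-122/233)*(-46837/122)) = √(144704 + 46837/466) = √(67478901/466) = √31445167866/466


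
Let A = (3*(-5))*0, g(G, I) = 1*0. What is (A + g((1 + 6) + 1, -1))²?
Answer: 0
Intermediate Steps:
g(G, I) = 0
A = 0 (A = -15*0 = 0)
(A + g((1 + 6) + 1, -1))² = (0 + 0)² = 0² = 0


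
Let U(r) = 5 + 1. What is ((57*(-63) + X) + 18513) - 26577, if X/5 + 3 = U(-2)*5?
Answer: -11520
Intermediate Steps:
U(r) = 6
X = 135 (X = -15 + 5*(6*5) = -15 + 5*30 = -15 + 150 = 135)
((57*(-63) + X) + 18513) - 26577 = ((57*(-63) + 135) + 18513) - 26577 = ((-3591 + 135) + 18513) - 26577 = (-3456 + 18513) - 26577 = 15057 - 26577 = -11520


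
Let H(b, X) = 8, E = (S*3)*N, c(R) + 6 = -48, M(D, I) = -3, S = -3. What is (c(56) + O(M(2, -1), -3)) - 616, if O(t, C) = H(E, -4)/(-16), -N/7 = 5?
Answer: -1341/2 ≈ -670.50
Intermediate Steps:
N = -35 (N = -7*5 = -35)
c(R) = -54 (c(R) = -6 - 48 = -54)
E = 315 (E = -3*3*(-35) = -9*(-35) = 315)
O(t, C) = -½ (O(t, C) = 8/(-16) = 8*(-1/16) = -½)
(c(56) + O(M(2, -1), -3)) - 616 = (-54 - ½) - 616 = -109/2 - 616 = -1341/2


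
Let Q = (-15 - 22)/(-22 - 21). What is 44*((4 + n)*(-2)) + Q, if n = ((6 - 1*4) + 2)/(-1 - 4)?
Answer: -60359/215 ≈ -280.74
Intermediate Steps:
Q = 37/43 (Q = -37/(-43) = -37*(-1/43) = 37/43 ≈ 0.86047)
n = -4/5 (n = ((6 - 4) + 2)/(-5) = (2 + 2)*(-1/5) = 4*(-1/5) = -4/5 ≈ -0.80000)
44*((4 + n)*(-2)) + Q = 44*((4 - 4/5)*(-2)) + 37/43 = 44*((16/5)*(-2)) + 37/43 = 44*(-32/5) + 37/43 = -1408/5 + 37/43 = -60359/215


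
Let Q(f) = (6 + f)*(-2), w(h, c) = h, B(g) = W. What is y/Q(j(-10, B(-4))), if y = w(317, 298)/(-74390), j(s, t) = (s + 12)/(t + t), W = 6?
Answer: 951/2752430 ≈ 0.00034551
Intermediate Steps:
B(g) = 6
j(s, t) = (12 + s)/(2*t) (j(s, t) = (12 + s)/((2*t)) = (12 + s)*(1/(2*t)) = (12 + s)/(2*t))
Q(f) = -12 - 2*f
y = -317/74390 (y = 317/(-74390) = 317*(-1/74390) = -317/74390 ≈ -0.0042613)
y/Q(j(-10, B(-4))) = -317/(74390*(-12 - (12 - 10)/6)) = -317/(74390*(-12 - 2/6)) = -317/(74390*(-12 - 2*⅙)) = -317/(74390*(-12 - ⅓)) = -317/(74390*(-37/3)) = -317/74390*(-3/37) = 951/2752430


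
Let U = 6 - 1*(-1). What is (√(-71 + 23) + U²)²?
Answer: 2353 + 392*I*√3 ≈ 2353.0 + 678.96*I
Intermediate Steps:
U = 7 (U = 6 + 1 = 7)
(√(-71 + 23) + U²)² = (√(-71 + 23) + 7²)² = (√(-48) + 49)² = (4*I*√3 + 49)² = (49 + 4*I*√3)²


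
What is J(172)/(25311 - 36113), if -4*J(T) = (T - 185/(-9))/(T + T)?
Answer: 1733/133771968 ≈ 1.2955e-5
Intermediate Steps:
J(T) = -(185/9 + T)/(8*T) (J(T) = -(T - 185/(-9))/(4*(T + T)) = -(T - 185*(-1/9))/(4*(2*T)) = -(T + 185/9)*1/(2*T)/4 = -(185/9 + T)*1/(2*T)/4 = -(185/9 + T)/(8*T))
J(172)/(25311 - 36113) = ((1/72)*(-185 - 9*172)/172)/(25311 - 36113) = ((1/72)*(1/172)*(-185 - 1548))/(-10802) = ((1/72)*(1/172)*(-1733))*(-1/10802) = -1733/12384*(-1/10802) = 1733/133771968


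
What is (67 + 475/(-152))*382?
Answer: 97601/4 ≈ 24400.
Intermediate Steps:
(67 + 475/(-152))*382 = (67 + 475*(-1/152))*382 = (67 - 25/8)*382 = (511/8)*382 = 97601/4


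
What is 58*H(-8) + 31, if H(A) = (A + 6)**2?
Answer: 263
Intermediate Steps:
H(A) = (6 + A)**2
58*H(-8) + 31 = 58*(6 - 8)**2 + 31 = 58*(-2)**2 + 31 = 58*4 + 31 = 232 + 31 = 263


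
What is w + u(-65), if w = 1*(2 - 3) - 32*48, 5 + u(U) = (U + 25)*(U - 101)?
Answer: 5098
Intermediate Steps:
u(U) = -5 + (-101 + U)*(25 + U) (u(U) = -5 + (U + 25)*(U - 101) = -5 + (25 + U)*(-101 + U) = -5 + (-101 + U)*(25 + U))
w = -1537 (w = 1*(-1) - 1536 = -1 - 1536 = -1537)
w + u(-65) = -1537 + (-2530 + (-65)² - 76*(-65)) = -1537 + (-2530 + 4225 + 4940) = -1537 + 6635 = 5098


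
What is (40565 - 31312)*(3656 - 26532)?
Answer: -211671628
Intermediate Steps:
(40565 - 31312)*(3656 - 26532) = 9253*(-22876) = -211671628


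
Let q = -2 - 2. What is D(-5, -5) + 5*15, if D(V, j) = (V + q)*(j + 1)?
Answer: 111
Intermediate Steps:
q = -4
D(V, j) = (1 + j)*(-4 + V) (D(V, j) = (V - 4)*(j + 1) = (-4 + V)*(1 + j) = (1 + j)*(-4 + V))
D(-5, -5) + 5*15 = (-4 - 5 - 4*(-5) - 5*(-5)) + 5*15 = (-4 - 5 + 20 + 25) + 75 = 36 + 75 = 111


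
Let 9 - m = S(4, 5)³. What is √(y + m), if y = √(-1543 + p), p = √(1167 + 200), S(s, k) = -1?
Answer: √(10 + I*√(1543 - √1367)) ≈ 5.0038 + 3.8778*I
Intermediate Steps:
p = √1367 ≈ 36.973
m = 10 (m = 9 - 1*(-1)³ = 9 - 1*(-1) = 9 + 1 = 10)
y = √(-1543 + √1367) ≈ 38.808*I
√(y + m) = √(√(-1543 + √1367) + 10) = √(10 + √(-1543 + √1367))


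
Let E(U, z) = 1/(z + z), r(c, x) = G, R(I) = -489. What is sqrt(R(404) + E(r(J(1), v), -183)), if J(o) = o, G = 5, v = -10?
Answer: 5*I*sqrt(2620194)/366 ≈ 22.113*I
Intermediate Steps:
r(c, x) = 5
E(U, z) = 1/(2*z)
sqrt(R(404) + E(r(J(1), v), -183)) = sqrt(-489 + (1/2)/(-183)) = sqrt(-489 + (1/2)*(-1/183)) = sqrt(-489 - 1/366) = sqrt(-178975/366) = 5*I*sqrt(2620194)/366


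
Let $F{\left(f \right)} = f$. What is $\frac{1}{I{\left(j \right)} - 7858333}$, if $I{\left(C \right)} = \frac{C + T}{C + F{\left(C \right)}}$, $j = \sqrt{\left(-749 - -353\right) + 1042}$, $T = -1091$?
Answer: $- \frac{20305931180}{159570758933367069} + \frac{2182 \sqrt{646}}{159570758933367069} \approx -1.2725 \cdot 10^{-7}$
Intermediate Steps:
$j = \sqrt{646}$ ($j = \sqrt{\left(-749 + 353\right) + 1042} = \sqrt{-396 + 1042} = \sqrt{646} \approx 25.417$)
$I{\left(C \right)} = \frac{-1091 + C}{2 C}$ ($I{\left(C \right)} = \frac{C - 1091}{C + C} = \frac{-1091 + C}{2 C}$)
$\frac{1}{I{\left(j \right)} - 7858333} = \frac{1}{\frac{-1091 + \sqrt{646}}{2 \sqrt{646}} - 7858333} = \frac{1}{\frac{\frac{\sqrt{646}}{646} \left(-1091 + \sqrt{646}\right)}{2} - 7858333} = \frac{1}{\frac{\sqrt{646} \left(-1091 + \sqrt{646}\right)}{1292} - 7858333} = \frac{1}{-7858333 + \frac{\sqrt{646} \left(-1091 + \sqrt{646}\right)}{1292}}$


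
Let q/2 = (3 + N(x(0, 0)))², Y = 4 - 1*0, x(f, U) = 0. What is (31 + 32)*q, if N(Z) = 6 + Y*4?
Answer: 78750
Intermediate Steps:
Y = 4 (Y = 4 + 0 = 4)
N(Z) = 22 (N(Z) = 6 + 4*4 = 6 + 16 = 22)
q = 1250 (q = 2*(3 + 22)² = 2*25² = 2*625 = 1250)
(31 + 32)*q = (31 + 32)*1250 = 63*1250 = 78750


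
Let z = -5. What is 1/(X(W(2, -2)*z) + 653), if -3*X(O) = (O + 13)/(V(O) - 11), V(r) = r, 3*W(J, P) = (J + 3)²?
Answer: 237/154718 ≈ 0.0015318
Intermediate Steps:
W(J, P) = (3 + J)²/3 (W(J, P) = (J + 3)²/3 = (3 + J)²/3)
X(O) = -(13 + O)/(3*(-11 + O)) (X(O) = -(O + 13)/(3*(O - 11)) = -(13 + O)/(3*(-11 + O)))
1/(X(W(2, -2)*z) + 653) = 1/((-13 - (3 + 2)²/3*(-5))/(3*(-11 + ((3 + 2)²/3)*(-5))) + 653) = 1/((-13 - (⅓)*5²*(-5))/(3*(-11 + ((⅓)*5²)*(-5))) + 653) = 1/((-13 - (⅓)*25*(-5))/(3*(-11 + ((⅓)*25)*(-5))) + 653) = 1/((-13 - 25*(-5)/3)/(3*(-11 + (25/3)*(-5))) + 653) = 1/((-13 - 1*(-125/3))/(3*(-11 - 125/3)) + 653) = 1/((-13 + 125/3)/(3*(-158/3)) + 653) = 1/((⅓)*(-3/158)*(86/3) + 653) = 1/(-43/237 + 653) = 1/(154718/237) = 237/154718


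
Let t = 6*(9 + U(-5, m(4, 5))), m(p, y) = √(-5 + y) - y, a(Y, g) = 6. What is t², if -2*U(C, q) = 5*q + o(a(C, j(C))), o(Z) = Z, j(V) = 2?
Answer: 12321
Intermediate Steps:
U(C, q) = -3 - 5*q/2 (U(C, q) = -(5*q + 6)/2 = -(6 + 5*q)/2 = -3 - 5*q/2)
t = 111 (t = 6*(9 + (-3 - 5*(√(-5 + 5) - 1*5)/2)) = 6*(9 + (-3 - 5*(√0 - 5)/2)) = 6*(9 + (-3 - 5*(0 - 5)/2)) = 6*(9 + (-3 - 5/2*(-5))) = 6*(9 + (-3 + 25/2)) = 6*(9 + 19/2) = 6*(37/2) = 111)
t² = 111² = 12321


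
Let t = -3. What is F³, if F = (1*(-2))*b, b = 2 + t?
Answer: 8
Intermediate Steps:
b = -1 (b = 2 - 3 = -1)
F = 2 (F = (1*(-2))*(-1) = -2*(-1) = 2)
F³ = 2³ = 8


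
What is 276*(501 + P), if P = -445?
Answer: 15456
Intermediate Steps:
276*(501 + P) = 276*(501 - 445) = 276*56 = 15456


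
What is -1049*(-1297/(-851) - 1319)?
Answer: 1176109428/851 ≈ 1.3820e+6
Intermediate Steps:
-1049*(-1297/(-851) - 1319) = -1049*(-1297*(-1/851) - 1319) = -1049*(1297/851 - 1319) = -1049*(-1121172/851) = 1176109428/851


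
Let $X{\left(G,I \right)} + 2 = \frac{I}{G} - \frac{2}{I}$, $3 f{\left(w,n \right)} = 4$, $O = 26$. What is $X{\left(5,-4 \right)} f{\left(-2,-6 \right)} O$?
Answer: $- \frac{1196}{15} \approx -79.733$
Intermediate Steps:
$f{\left(w,n \right)} = \frac{4}{3}$ ($f{\left(w,n \right)} = \frac{1}{3} \cdot 4 = \frac{4}{3}$)
$X{\left(G,I \right)} = -2 - \frac{2}{I} + \frac{I}{G}$ ($X{\left(G,I \right)} = -2 - \left(\frac{2}{I} - \frac{I}{G}\right) = -2 - \frac{2}{I} + \frac{I}{G}$)
$X{\left(5,-4 \right)} f{\left(-2,-6 \right)} O = \left(-2 - \frac{2}{-4} - \frac{4}{5}\right) \frac{4}{3} \cdot 26 = \left(-2 - - \frac{1}{2} - \frac{4}{5}\right) \frac{4}{3} \cdot 26 = \left(-2 + \frac{1}{2} - \frac{4}{5}\right) \frac{4}{3} \cdot 26 = \left(- \frac{23}{10}\right) \frac{4}{3} \cdot 26 = \left(- \frac{46}{15}\right) 26 = - \frac{1196}{15}$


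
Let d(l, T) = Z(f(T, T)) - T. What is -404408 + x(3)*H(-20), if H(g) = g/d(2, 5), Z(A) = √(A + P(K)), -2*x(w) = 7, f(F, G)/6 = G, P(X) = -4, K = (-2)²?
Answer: -404058 + 70*√26 ≈ -4.0370e+5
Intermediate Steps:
K = 4
f(F, G) = 6*G
x(w) = -7/2 (x(w) = -½*7 = -7/2)
Z(A) = √(-4 + A) (Z(A) = √(A - 4) = √(-4 + A))
d(l, T) = √(-4 + 6*T) - T
H(g) = g/(-5 + √26) (H(g) = g/(√(-4 + 6*5) - 1*5) = g/(√(-4 + 30) - 5) = g/(√26 - 5) = g/(-5 + √26))
-404408 + x(3)*H(-20) = -404408 - 7*(5*(-20) - 20*√26)/2 = -404408 - 7*(-100 - 20*√26)/2 = -404408 + (350 + 70*√26) = -404058 + 70*√26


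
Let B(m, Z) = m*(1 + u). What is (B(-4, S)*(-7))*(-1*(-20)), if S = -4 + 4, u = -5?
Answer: -2240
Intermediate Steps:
S = 0
B(m, Z) = -4*m (B(m, Z) = m*(1 - 5) = m*(-4) = -4*m)
(B(-4, S)*(-7))*(-1*(-20)) = (-4*(-4)*(-7))*(-1*(-20)) = (16*(-7))*20 = -112*20 = -2240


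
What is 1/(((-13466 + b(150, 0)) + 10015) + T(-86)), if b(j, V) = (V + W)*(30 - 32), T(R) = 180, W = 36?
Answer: -1/3343 ≈ -0.00029913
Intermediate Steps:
b(j, V) = -72 - 2*V (b(j, V) = (V + 36)*(30 - 32) = (36 + V)*(-2) = -72 - 2*V)
1/(((-13466 + b(150, 0)) + 10015) + T(-86)) = 1/(((-13466 + (-72 - 2*0)) + 10015) + 180) = 1/(((-13466 + (-72 + 0)) + 10015) + 180) = 1/(((-13466 - 72) + 10015) + 180) = 1/((-13538 + 10015) + 180) = 1/(-3523 + 180) = 1/(-3343) = -1/3343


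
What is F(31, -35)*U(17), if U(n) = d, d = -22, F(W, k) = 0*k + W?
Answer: -682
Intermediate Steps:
F(W, k) = W (F(W, k) = 0 + W = W)
U(n) = -22
F(31, -35)*U(17) = 31*(-22) = -682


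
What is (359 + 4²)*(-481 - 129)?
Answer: -228750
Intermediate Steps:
(359 + 4²)*(-481 - 129) = (359 + 16)*(-610) = 375*(-610) = -228750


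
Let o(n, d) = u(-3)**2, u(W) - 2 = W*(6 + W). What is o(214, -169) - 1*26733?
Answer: -26684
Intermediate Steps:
u(W) = 2 + W*(6 + W)
o(n, d) = 49 (o(n, d) = (2 + (-3)**2 + 6*(-3))**2 = (2 + 9 - 18)**2 = (-7)**2 = 49)
o(214, -169) - 1*26733 = 49 - 1*26733 = 49 - 26733 = -26684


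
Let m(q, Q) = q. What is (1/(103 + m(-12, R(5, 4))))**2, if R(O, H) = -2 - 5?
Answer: 1/8281 ≈ 0.00012076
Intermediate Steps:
R(O, H) = -7
(1/(103 + m(-12, R(5, 4))))**2 = (1/(103 - 12))**2 = (1/91)**2 = 1/8281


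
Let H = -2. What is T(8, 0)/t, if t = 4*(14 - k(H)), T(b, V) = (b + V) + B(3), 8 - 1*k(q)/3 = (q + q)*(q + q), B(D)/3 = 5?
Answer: 23/152 ≈ 0.15132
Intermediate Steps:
B(D) = 15 (B(D) = 3*5 = 15)
k(q) = 24 - 12*q² (k(q) = 24 - 3*(q + q)*(q + q) = 24 - 3*2*q*2*q = 24 - 12*q²)
T(b, V) = 15 + V + b (T(b, V) = (b + V) + 15 = (V + b) + 15 = 15 + V + b)
t = 152 (t = 4*(14 - (24 - 12*(-2)²)) = 4*(14 - (24 - 12*4)) = 4*(14 - (24 - 48)) = 4*(14 - 1*(-24)) = 4*(14 + 24) = 4*38 = 152)
T(8, 0)/t = (15 + 0 + 8)/152 = 23*(1/152) = 23/152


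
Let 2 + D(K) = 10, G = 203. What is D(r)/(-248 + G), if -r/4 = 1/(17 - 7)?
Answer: -8/45 ≈ -0.17778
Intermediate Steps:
r = -⅖ (r = -4/(17 - 7) = -4/10 = -4*⅒ = -⅖ ≈ -0.40000)
D(K) = 8 (D(K) = -2 + 10 = 8)
D(r)/(-248 + G) = 8/(-248 + 203) = 8/(-45) = -1/45*8 = -8/45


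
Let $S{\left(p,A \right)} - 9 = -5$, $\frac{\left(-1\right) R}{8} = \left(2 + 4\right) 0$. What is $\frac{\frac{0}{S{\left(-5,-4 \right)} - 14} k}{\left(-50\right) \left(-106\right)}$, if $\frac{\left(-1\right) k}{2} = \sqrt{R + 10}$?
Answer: $0$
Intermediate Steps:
$R = 0$ ($R = - 8 \left(2 + 4\right) 0 = - 8 \cdot 6 \cdot 0 = \left(-8\right) 0 = 0$)
$S{\left(p,A \right)} = 4$ ($S{\left(p,A \right)} = 9 - 5 = 4$)
$k = - 2 \sqrt{10}$ ($k = - 2 \sqrt{0 + 10} = - 2 \sqrt{10} \approx -6.3246$)
$\frac{\frac{0}{S{\left(-5,-4 \right)} - 14} k}{\left(-50\right) \left(-106\right)} = \frac{\frac{0}{4 - 14} \left(- 2 \sqrt{10}\right)}{\left(-50\right) \left(-106\right)} = \frac{\frac{0}{-10} \left(- 2 \sqrt{10}\right)}{5300} = 0 \left(- \frac{1}{10}\right) \left(- 2 \sqrt{10}\right) \frac{1}{5300} = 0 \left(- 2 \sqrt{10}\right) \frac{1}{5300} = 0 \cdot \frac{1}{5300} = 0$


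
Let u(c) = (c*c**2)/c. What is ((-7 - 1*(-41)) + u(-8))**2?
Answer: 9604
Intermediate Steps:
u(c) = c**2 (u(c) = c**3/c = c**2)
((-7 - 1*(-41)) + u(-8))**2 = ((-7 - 1*(-41)) + (-8)**2)**2 = ((-7 + 41) + 64)**2 = (34 + 64)**2 = 98**2 = 9604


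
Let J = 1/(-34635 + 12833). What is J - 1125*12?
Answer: -294327001/21802 ≈ -13500.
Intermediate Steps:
J = -1/21802 (J = 1/(-21802) = -1/21802 ≈ -4.5867e-5)
J - 1125*12 = -1/21802 - 1125*12 = -1/21802 - 13500 = -294327001/21802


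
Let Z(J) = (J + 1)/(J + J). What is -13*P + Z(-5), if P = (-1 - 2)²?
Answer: -583/5 ≈ -116.60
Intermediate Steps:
P = 9 (P = (-3)² = 9)
Z(J) = (1 + J)/(2*J) (Z(J) = (1 + J)/((2*J)) = (1 + J)*(1/(2*J)) = (1 + J)/(2*J))
-13*P + Z(-5) = -13*9 + (½)*(1 - 5)/(-5) = -117 + (½)*(-⅕)*(-4) = -117 + ⅖ = -583/5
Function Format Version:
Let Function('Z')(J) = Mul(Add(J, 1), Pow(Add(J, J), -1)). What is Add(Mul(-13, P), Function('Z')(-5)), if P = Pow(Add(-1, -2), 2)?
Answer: Rational(-583, 5) ≈ -116.60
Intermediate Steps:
P = 9 (P = Pow(-3, 2) = 9)
Function('Z')(J) = Mul(Rational(1, 2), Pow(J, -1), Add(1, J)) (Function('Z')(J) = Mul(Add(1, J), Pow(Mul(2, J), -1)) = Mul(Add(1, J), Mul(Rational(1, 2), Pow(J, -1))) = Mul(Rational(1, 2), Pow(J, -1), Add(1, J)))
Add(Mul(-13, P), Function('Z')(-5)) = Add(Mul(-13, 9), Mul(Rational(1, 2), Pow(-5, -1), Add(1, -5))) = Add(-117, Mul(Rational(1, 2), Rational(-1, 5), -4)) = Add(-117, Rational(2, 5)) = Rational(-583, 5)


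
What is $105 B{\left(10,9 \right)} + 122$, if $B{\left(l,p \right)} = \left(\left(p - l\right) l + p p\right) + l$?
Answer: $8627$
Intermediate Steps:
$B{\left(l,p \right)} = l + p^{2} + l \left(p - l\right)$ ($B{\left(l,p \right)} = \left(l \left(p - l\right) + p^{2}\right) + l = \left(p^{2} + l \left(p - l\right)\right) + l = l + p^{2} + l \left(p - l\right)$)
$105 B{\left(10,9 \right)} + 122 = 105 \left(10 + 9^{2} - 10^{2} + 10 \cdot 9\right) + 122 = 105 \left(10 + 81 - 100 + 90\right) + 122 = 105 \cdot 81 + 122 = 8505 + 122 = 8627$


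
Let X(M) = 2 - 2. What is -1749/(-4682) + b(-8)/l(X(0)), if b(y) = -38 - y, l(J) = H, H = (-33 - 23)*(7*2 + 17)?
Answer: 794181/2031988 ≈ 0.39084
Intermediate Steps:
X(M) = 0
H = -1736 (H = -56*(14 + 17) = -56*31 = -1736)
l(J) = -1736
-1749/(-4682) + b(-8)/l(X(0)) = -1749/(-4682) + (-38 - 1*(-8))/(-1736) = -1749*(-1/4682) + (-38 + 8)*(-1/1736) = 1749/4682 - 30*(-1/1736) = 1749/4682 + 15/868 = 794181/2031988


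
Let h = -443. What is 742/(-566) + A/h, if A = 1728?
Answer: -653377/125369 ≈ -5.2116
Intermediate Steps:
742/(-566) + A/h = 742/(-566) + 1728/(-443) = 742*(-1/566) + 1728*(-1/443) = -371/283 - 1728/443 = -653377/125369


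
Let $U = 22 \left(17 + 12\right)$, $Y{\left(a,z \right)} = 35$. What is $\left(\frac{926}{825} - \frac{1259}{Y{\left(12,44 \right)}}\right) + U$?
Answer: $\frac{3483197}{5775} \approx 603.15$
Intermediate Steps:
$U = 638$ ($U = 22 \cdot 29 = 638$)
$\left(\frac{926}{825} - \frac{1259}{Y{\left(12,44 \right)}}\right) + U = \left(\frac{926}{825} - \frac{1259}{35}\right) + 638 = - \frac{201253}{5775} + 638 = \frac{3483197}{5775}$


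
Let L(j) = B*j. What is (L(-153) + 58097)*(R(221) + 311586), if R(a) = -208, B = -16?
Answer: 18852381010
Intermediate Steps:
L(j) = -16*j
(L(-153) + 58097)*(R(221) + 311586) = (-16*(-153) + 58097)*(-208 + 311586) = (2448 + 58097)*311378 = 60545*311378 = 18852381010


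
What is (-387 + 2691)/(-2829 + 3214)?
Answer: 2304/385 ≈ 5.9844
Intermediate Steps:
(-387 + 2691)/(-2829 + 3214) = 2304/385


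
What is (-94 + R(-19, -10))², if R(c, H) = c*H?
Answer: 9216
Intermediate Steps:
R(c, H) = H*c
(-94 + R(-19, -10))² = (-94 - 10*(-19))² = (-94 + 190)² = 96² = 9216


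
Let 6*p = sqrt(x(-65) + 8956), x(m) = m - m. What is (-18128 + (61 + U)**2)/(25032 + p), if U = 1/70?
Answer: -567933016914/986896220975 + 211757277*sqrt(2239)/27633094187300 ≈ -0.57511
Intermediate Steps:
x(m) = 0
U = 1/70 ≈ 0.014286
p = sqrt(2239)/3 (p = sqrt(0 + 8956)/6 = sqrt(8956)/6 = (2*sqrt(2239))/6 = sqrt(2239)/3 ≈ 15.773)
(-18128 + (61 + U)**2)/(25032 + p) = (-18128 + (61 + 1/70)**2)/(25032 + sqrt(2239)/3) = (-18128 + (4271/70)**2)/(25032 + sqrt(2239)/3) = (-18128 + 18241441/4900)/(25032 + sqrt(2239)/3) = -70585759/(4900*(25032 + sqrt(2239)/3))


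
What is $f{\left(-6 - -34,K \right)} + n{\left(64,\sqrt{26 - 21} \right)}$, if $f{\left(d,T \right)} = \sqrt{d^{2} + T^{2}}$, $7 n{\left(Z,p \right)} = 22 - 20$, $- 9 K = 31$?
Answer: $\frac{2}{7} + \frac{\sqrt{64465}}{9} \approx 28.497$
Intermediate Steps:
$K = - \frac{31}{9}$ ($K = \left(- \frac{1}{9}\right) 31 = - \frac{31}{9} \approx -3.4444$)
$n{\left(Z,p \right)} = \frac{2}{7}$ ($n{\left(Z,p \right)} = \frac{22 - 20}{7} = \frac{1}{7} \cdot 2 = \frac{2}{7}$)
$f{\left(d,T \right)} = \sqrt{T^{2} + d^{2}}$
$f{\left(-6 - -34,K \right)} + n{\left(64,\sqrt{26 - 21} \right)} = \sqrt{\left(- \frac{31}{9}\right)^{2} + \left(-6 - -34\right)^{2}} + \frac{2}{7} = \sqrt{\frac{961}{81} + \left(-6 + 34\right)^{2}} + \frac{2}{7} = \sqrt{\frac{961}{81} + 28^{2}} + \frac{2}{7} = \sqrt{\frac{961}{81} + 784} + \frac{2}{7} = \sqrt{\frac{64465}{81}} + \frac{2}{7} = \frac{\sqrt{64465}}{9} + \frac{2}{7} = \frac{2}{7} + \frac{\sqrt{64465}}{9}$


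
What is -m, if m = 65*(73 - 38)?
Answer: -2275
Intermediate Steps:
m = 2275 (m = 65*35 = 2275)
-m = -1*2275 = -2275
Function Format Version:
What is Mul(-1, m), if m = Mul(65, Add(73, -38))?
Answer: -2275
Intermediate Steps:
m = 2275 (m = Mul(65, 35) = 2275)
Mul(-1, m) = Mul(-1, 2275) = -2275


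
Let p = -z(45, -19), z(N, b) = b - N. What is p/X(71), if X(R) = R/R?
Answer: 64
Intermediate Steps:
p = 64 (p = -(-19 - 1*45) = -(-19 - 45) = -1*(-64) = 64)
X(R) = 1
p/X(71) = 64/1 = 64*1 = 64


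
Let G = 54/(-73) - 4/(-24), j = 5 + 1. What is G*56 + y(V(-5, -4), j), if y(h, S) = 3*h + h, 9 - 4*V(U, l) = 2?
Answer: -5495/219 ≈ -25.091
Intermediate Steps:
j = 6
V(U, l) = 7/4 (V(U, l) = 9/4 - ¼*2 = 9/4 - ½ = 7/4)
y(h, S) = 4*h
G = -251/438 (G = 54*(-1/73) - 4*(-1/24) = -54/73 + ⅙ = -251/438 ≈ -0.57306)
G*56 + y(V(-5, -4), j) = -251/438*56 + 4*(7/4) = -7028/219 + 7 = -5495/219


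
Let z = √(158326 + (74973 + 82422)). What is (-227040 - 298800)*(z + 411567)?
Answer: -216418391280 - 525840*√315721 ≈ -2.1671e+11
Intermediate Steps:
z = √315721 (z = √(158326 + 157395) = √315721 ≈ 561.89)
(-227040 - 298800)*(z + 411567) = (-227040 - 298800)*(√315721 + 411567) = -525840*(411567 + √315721) = -216418391280 - 525840*√315721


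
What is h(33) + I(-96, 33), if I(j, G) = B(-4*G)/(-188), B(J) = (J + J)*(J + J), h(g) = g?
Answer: -15873/47 ≈ -337.72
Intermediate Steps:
B(J) = 4*J**2 (B(J) = (2*J)*(2*J) = 4*J**2)
I(j, G) = -16*G**2/47 (I(j, G) = (4*(-4*G)**2)/(-188) = (4*(16*G**2))*(-1/188) = (64*G**2)*(-1/188) = -16*G**2/47)
h(33) + I(-96, 33) = 33 - 16/47*33**2 = 33 - 16/47*1089 = 33 - 17424/47 = -15873/47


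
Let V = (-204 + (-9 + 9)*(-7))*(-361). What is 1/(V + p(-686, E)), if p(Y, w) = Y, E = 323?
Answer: 1/72958 ≈ 1.3707e-5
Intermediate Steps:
V = 73644 (V = (-204 + 0*(-7))*(-361) = (-204 + 0)*(-361) = -204*(-361) = 73644)
1/(V + p(-686, E)) = 1/(73644 - 686) = 1/72958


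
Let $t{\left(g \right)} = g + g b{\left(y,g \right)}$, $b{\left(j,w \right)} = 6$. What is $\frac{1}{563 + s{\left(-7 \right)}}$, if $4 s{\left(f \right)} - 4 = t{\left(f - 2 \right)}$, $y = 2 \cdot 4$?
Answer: $\frac{4}{2193} \approx 0.001824$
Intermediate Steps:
$y = 8$
$t{\left(g \right)} = 7 g$ ($t{\left(g \right)} = g + g 6 = g + 6 g = 7 g$)
$s{\left(f \right)} = - \frac{5}{2} + \frac{7 f}{4}$ ($s{\left(f \right)} = 1 + \frac{7 \left(f - 2\right)}{4} = 1 + \frac{7 \left(-2 + f\right)}{4} = 1 + \frac{-14 + 7 f}{4} = 1 + \left(- \frac{7}{2} + \frac{7 f}{4}\right) = - \frac{5}{2} + \frac{7 f}{4}$)
$\frac{1}{563 + s{\left(-7 \right)}} = \frac{1}{563 + \left(- \frac{5}{2} + \frac{7}{4} \left(-7\right)\right)} = \frac{1}{563 - \frac{59}{4}} = \frac{1}{\frac{2193}{4}} = \frac{4}{2193}$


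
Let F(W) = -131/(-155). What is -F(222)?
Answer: -131/155 ≈ -0.84516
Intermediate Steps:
F(W) = 131/155 (F(W) = -131*(-1/155) = 131/155)
-F(222) = -1*131/155 = -131/155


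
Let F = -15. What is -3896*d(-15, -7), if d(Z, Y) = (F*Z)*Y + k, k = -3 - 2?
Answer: 6155680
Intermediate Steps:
k = -5
d(Z, Y) = -5 - 15*Y*Z (d(Z, Y) = (-15*Z)*Y - 5 = -15*Y*Z - 5 = -5 - 15*Y*Z)
-3896*d(-15, -7) = -3896*(-5 - 15*(-7)*(-15)) = -3896*(-5 - 1575) = -3896*(-1580) = 6155680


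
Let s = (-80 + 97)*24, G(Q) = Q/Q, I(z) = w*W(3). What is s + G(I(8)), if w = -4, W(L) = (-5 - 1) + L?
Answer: 409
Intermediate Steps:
W(L) = -6 + L
I(z) = 12 (I(z) = -4*(-6 + 3) = -4*(-3) = 12)
G(Q) = 1
s = 408 (s = 17*24 = 408)
s + G(I(8)) = 408 + 1 = 409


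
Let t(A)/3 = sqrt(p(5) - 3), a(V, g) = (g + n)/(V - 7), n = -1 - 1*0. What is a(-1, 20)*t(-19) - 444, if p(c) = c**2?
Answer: -444 - 57*sqrt(22)/8 ≈ -477.42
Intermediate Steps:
n = -1 (n = -1 + 0 = -1)
a(V, g) = (-1 + g)/(-7 + V) (a(V, g) = (g - 1)/(V - 7) = (-1 + g)/(-7 + V))
t(A) = 3*sqrt(22) (t(A) = 3*sqrt(5**2 - 3) = 3*sqrt(25 - 3) = 3*sqrt(22))
a(-1, 20)*t(-19) - 444 = ((-1 + 20)/(-7 - 1))*(3*sqrt(22)) - 444 = (19/(-8))*(3*sqrt(22)) - 444 = (-1/8*19)*(3*sqrt(22)) - 444 = -57*sqrt(22)/8 - 444 = -444 - 57*sqrt(22)/8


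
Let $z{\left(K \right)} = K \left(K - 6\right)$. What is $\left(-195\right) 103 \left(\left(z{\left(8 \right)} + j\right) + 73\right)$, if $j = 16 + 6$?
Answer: $-2229435$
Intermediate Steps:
$j = 22$
$z{\left(K \right)} = K \left(-6 + K\right)$
$\left(-195\right) 103 \left(\left(z{\left(8 \right)} + j\right) + 73\right) = \left(-195\right) 103 \left(\left(8 \left(-6 + 8\right) + 22\right) + 73\right) = - 20085 \left(\left(8 \cdot 2 + 22\right) + 73\right) = - 20085 \left(\left(16 + 22\right) + 73\right) = - 20085 \left(38 + 73\right) = \left(-20085\right) 111 = -2229435$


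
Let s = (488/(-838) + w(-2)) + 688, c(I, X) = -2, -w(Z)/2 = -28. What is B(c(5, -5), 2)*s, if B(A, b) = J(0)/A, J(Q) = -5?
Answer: 778730/419 ≈ 1858.5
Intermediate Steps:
w(Z) = 56 (w(Z) = -2*(-28) = 56)
B(A, b) = -5/A
s = 311492/419 (s = (488/(-838) + 56) + 688 = (488*(-1/838) + 56) + 688 = (-244/419 + 56) + 688 = 23220/419 + 688 = 311492/419 ≈ 743.42)
B(c(5, -5), 2)*s = -5/(-2)*(311492/419) = -5*(-½)*(311492/419) = (5/2)*(311492/419) = 778730/419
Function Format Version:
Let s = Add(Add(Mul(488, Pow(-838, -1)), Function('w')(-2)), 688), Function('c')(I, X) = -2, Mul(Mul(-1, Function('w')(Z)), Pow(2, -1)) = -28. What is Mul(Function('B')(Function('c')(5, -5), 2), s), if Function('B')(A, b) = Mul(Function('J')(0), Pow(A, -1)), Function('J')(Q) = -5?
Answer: Rational(778730, 419) ≈ 1858.5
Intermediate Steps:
Function('w')(Z) = 56 (Function('w')(Z) = Mul(-2, -28) = 56)
Function('B')(A, b) = Mul(-5, Pow(A, -1))
s = Rational(311492, 419) (s = Add(Add(Mul(488, Pow(-838, -1)), 56), 688) = Add(Add(Mul(488, Rational(-1, 838)), 56), 688) = Add(Add(Rational(-244, 419), 56), 688) = Add(Rational(23220, 419), 688) = Rational(311492, 419) ≈ 743.42)
Mul(Function('B')(Function('c')(5, -5), 2), s) = Mul(Mul(-5, Pow(-2, -1)), Rational(311492, 419)) = Mul(Mul(-5, Rational(-1, 2)), Rational(311492, 419)) = Mul(Rational(5, 2), Rational(311492, 419)) = Rational(778730, 419)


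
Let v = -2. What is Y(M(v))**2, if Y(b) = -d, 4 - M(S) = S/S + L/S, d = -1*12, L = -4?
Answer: 144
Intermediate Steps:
d = -12
M(S) = 3 + 4/S (M(S) = 4 - (S/S - 4/S) = 4 - (1 - 4/S) = 4 + (-1 + 4/S) = 3 + 4/S)
Y(b) = 12 (Y(b) = -1*(-12) = 12)
Y(M(v))**2 = 12**2 = 144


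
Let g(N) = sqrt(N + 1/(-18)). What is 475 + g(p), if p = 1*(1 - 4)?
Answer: 475 + I*sqrt(110)/6 ≈ 475.0 + 1.748*I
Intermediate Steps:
p = -3 (p = 1*(-3) = -3)
g(N) = sqrt(-1/18 + N) (g(N) = sqrt(N - 1/18) = sqrt(-1/18 + N))
475 + g(p) = 475 + sqrt(-2 + 36*(-3))/6 = 475 + sqrt(-2 - 108)/6 = 475 + sqrt(-110)/6 = 475 + (I*sqrt(110))/6 = 475 + I*sqrt(110)/6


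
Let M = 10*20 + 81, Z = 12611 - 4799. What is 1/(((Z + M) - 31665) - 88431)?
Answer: -1/112003 ≈ -8.9283e-6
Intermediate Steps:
Z = 7812
M = 281 (M = 200 + 81 = 281)
1/(((Z + M) - 31665) - 88431) = 1/(((7812 + 281) - 31665) - 88431) = 1/((8093 - 31665) - 88431) = 1/(-23572 - 88431) = 1/(-112003) = -1/112003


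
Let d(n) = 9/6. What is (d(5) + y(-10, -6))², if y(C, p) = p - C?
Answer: 121/4 ≈ 30.250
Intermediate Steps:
d(n) = 3/2 (d(n) = 9*(⅙) = 3/2)
(d(5) + y(-10, -6))² = (3/2 + (-6 - 1*(-10)))² = (3/2 + (-6 + 10))² = (3/2 + 4)² = (11/2)² = 121/4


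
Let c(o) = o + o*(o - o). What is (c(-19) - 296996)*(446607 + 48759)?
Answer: -147131132490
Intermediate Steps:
c(o) = o (c(o) = o + o*0 = o + 0 = o)
(c(-19) - 296996)*(446607 + 48759) = (-19 - 296996)*(446607 + 48759) = -297015*495366 = -147131132490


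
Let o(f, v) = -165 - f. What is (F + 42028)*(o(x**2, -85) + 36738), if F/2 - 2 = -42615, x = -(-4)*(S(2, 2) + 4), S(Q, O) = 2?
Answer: -1554998406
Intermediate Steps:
x = 24 (x = -(-4)*(2 + 4) = -(-4)*6 = -1*(-24) = 24)
F = -85226 (F = 4 + 2*(-42615) = 4 - 85230 = -85226)
(F + 42028)*(o(x**2, -85) + 36738) = (-85226 + 42028)*((-165 - 1*24**2) + 36738) = -43198*((-165 - 1*576) + 36738) = -43198*((-165 - 576) + 36738) = -43198*(-741 + 36738) = -43198*35997 = -1554998406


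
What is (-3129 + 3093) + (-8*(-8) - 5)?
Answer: 23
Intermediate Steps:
(-3129 + 3093) + (-8*(-8) - 5) = -36 + (64 - 5) = -36 + 59 = 23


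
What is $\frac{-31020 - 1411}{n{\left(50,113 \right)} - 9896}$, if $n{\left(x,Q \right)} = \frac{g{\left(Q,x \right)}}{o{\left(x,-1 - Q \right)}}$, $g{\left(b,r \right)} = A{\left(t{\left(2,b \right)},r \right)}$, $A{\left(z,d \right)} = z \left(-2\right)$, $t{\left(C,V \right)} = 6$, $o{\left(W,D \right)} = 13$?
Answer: $\frac{60229}{18380} \approx 3.2769$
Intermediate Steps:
$A{\left(z,d \right)} = - 2 z$
$g{\left(b,r \right)} = -12$ ($g{\left(b,r \right)} = \left(-2\right) 6 = -12$)
$n{\left(x,Q \right)} = - \frac{12}{13}$
$\frac{-31020 - 1411}{n{\left(50,113 \right)} - 9896} = \frac{-31020 - 1411}{- \frac{12}{13} - 9896} = - \frac{32431}{- \frac{128660}{13}} = \left(-32431\right) \left(- \frac{13}{128660}\right) = \frac{60229}{18380}$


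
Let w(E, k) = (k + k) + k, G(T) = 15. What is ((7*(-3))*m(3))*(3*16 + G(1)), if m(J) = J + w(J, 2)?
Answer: -11907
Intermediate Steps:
w(E, k) = 3*k (w(E, k) = 2*k + k = 3*k)
m(J) = 6 + J (m(J) = J + 3*2 = J + 6 = 6 + J)
((7*(-3))*m(3))*(3*16 + G(1)) = ((7*(-3))*(6 + 3))*(3*16 + 15) = (-21*9)*(48 + 15) = -189*63 = -11907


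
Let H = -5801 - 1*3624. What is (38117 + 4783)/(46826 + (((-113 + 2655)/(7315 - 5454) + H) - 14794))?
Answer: 26612300/14024723 ≈ 1.8975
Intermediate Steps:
H = -9425 (H = -5801 - 3624 = -9425)
(38117 + 4783)/(46826 + (((-113 + 2655)/(7315 - 5454) + H) - 14794)) = (38117 + 4783)/(46826 + (((-113 + 2655)/(7315 - 5454) - 9425) - 14794)) = 42900/(46826 + ((2542/1861 - 9425) - 14794)) = 42900/(46826 + (-17537383/1861 - 14794)) = 42900/(46826 - 45069017/1861) = 42900/(42074169/1861) = 42900*(1861/42074169) = 26612300/14024723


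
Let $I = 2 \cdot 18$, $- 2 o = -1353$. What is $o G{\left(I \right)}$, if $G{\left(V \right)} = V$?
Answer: $24354$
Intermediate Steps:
$o = \frac{1353}{2}$ ($o = \left(- \frac{1}{2}\right) \left(-1353\right) = \frac{1353}{2} \approx 676.5$)
$I = 36$
$o G{\left(I \right)} = \frac{1353}{2} \cdot 36 = 24354$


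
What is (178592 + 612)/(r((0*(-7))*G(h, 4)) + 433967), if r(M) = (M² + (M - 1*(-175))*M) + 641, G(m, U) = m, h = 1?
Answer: 44801/108652 ≈ 0.41233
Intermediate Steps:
r(M) = 641 + M² + M*(175 + M) (r(M) = (M² + (M + 175)*M) + 641 = (M² + (175 + M)*M) + 641 = (M² + M*(175 + M)) + 641 = 641 + M² + M*(175 + M))
(178592 + 612)/(r((0*(-7))*G(h, 4)) + 433967) = (178592 + 612)/((641 + 2*((0*(-7))*1)² + 175*((0*(-7))*1)) + 433967) = 179204/((641 + 2*(0*1)² + 175*(0*1)) + 433967) = 179204/((641 + 2*0² + 175*0) + 433967) = 179204/((641 + 2*0 + 0) + 433967) = 179204/((641 + 0 + 0) + 433967) = 179204/(641 + 433967) = 179204/434608 = 179204*(1/434608) = 44801/108652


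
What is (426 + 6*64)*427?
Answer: 345870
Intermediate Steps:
(426 + 6*64)*427 = (426 + 384)*427 = 810*427 = 345870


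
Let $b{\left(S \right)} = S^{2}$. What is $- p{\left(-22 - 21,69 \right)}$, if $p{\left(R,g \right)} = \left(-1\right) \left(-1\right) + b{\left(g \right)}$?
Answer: $-4762$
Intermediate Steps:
$p{\left(R,g \right)} = 1 + g^{2}$ ($p{\left(R,g \right)} = \left(-1\right) \left(-1\right) + g^{2} = 1 + g^{2}$)
$- p{\left(-22 - 21,69 \right)} = - (1 + 69^{2}) = - (1 + 4761) = \left(-1\right) 4762 = -4762$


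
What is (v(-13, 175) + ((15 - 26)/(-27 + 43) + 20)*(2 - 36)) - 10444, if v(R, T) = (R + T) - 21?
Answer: -87677/8 ≈ -10960.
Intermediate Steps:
v(R, T) = -21 + R + T
(v(-13, 175) + ((15 - 26)/(-27 + 43) + 20)*(2 - 36)) - 10444 = ((-21 - 13 + 175) + ((15 - 26)/(-27 + 43) + 20)*(2 - 36)) - 10444 = (141 + (-11/16 + 20)*(-34)) - 10444 = (141 + (309/16)*(-34)) - 10444 = (141 - 5253/8) - 10444 = -4125/8 - 10444 = -87677/8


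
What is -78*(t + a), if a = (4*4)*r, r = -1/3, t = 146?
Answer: -10972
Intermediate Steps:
r = -⅓ (r = -1*⅓ = -⅓ ≈ -0.33333)
a = -16/3 (a = (4*4)*(-⅓) = 16*(-⅓) = -16/3 ≈ -5.3333)
-78*(t + a) = -78*(146 - 16/3) = -78*422/3 = -10972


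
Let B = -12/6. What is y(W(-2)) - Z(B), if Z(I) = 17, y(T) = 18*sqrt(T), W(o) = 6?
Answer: -17 + 18*sqrt(6) ≈ 27.091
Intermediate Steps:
B = -2 (B = -12*1/6 = -2)
y(W(-2)) - Z(B) = 18*sqrt(6) - 1*17 = 18*sqrt(6) - 17 = -17 + 18*sqrt(6)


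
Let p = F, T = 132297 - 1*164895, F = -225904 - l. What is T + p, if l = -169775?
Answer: -88727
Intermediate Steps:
F = -56129 (F = -225904 - 1*(-169775) = -225904 + 169775 = -56129)
T = -32598 (T = 132297 - 164895 = -32598)
p = -56129
T + p = -32598 - 56129 = -88727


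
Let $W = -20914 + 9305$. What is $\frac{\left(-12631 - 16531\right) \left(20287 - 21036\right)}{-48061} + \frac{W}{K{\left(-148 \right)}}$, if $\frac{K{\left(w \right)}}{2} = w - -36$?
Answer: $- \frac{4334743563}{10765664} \approx -402.65$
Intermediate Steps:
$K{\left(w \right)} = 72 + 2 w$ ($K{\left(w \right)} = 2 \left(w - -36\right) = 2 \left(w + 36\right) = 2 \left(36 + w\right) = 72 + 2 w$)
$W = -11609$
$\frac{\left(-12631 - 16531\right) \left(20287 - 21036\right)}{-48061} + \frac{W}{K{\left(-148 \right)}} = \frac{\left(-12631 - 16531\right) \left(20287 - 21036\right)}{-48061} - \frac{11609}{72 + 2 \left(-148\right)} = \left(-29162\right) \left(-749\right) \left(- \frac{1}{48061}\right) - \frac{11609}{72 - 296} = 21842338 \left(- \frac{1}{48061}\right) - \frac{11609}{-224} = - \frac{21842338}{48061} - - \frac{11609}{224} = - \frac{21842338}{48061} + \frac{11609}{224} = - \frac{4334743563}{10765664}$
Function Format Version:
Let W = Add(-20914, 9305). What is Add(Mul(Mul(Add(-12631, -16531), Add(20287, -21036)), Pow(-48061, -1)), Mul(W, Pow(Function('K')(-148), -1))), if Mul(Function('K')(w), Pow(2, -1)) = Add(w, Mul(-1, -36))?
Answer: Rational(-4334743563, 10765664) ≈ -402.65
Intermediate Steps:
Function('K')(w) = Add(72, Mul(2, w)) (Function('K')(w) = Mul(2, Add(w, Mul(-1, -36))) = Mul(2, Add(w, 36)) = Mul(2, Add(36, w)) = Add(72, Mul(2, w)))
W = -11609
Add(Mul(Mul(Add(-12631, -16531), Add(20287, -21036)), Pow(-48061, -1)), Mul(W, Pow(Function('K')(-148), -1))) = Add(Mul(Mul(Add(-12631, -16531), Add(20287, -21036)), Pow(-48061, -1)), Mul(-11609, Pow(Add(72, Mul(2, -148)), -1))) = Add(Mul(Mul(-29162, -749), Rational(-1, 48061)), Mul(-11609, Pow(Add(72, -296), -1))) = Add(Mul(21842338, Rational(-1, 48061)), Mul(-11609, Pow(-224, -1))) = Add(Rational(-21842338, 48061), Mul(-11609, Rational(-1, 224))) = Add(Rational(-21842338, 48061), Rational(11609, 224)) = Rational(-4334743563, 10765664)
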